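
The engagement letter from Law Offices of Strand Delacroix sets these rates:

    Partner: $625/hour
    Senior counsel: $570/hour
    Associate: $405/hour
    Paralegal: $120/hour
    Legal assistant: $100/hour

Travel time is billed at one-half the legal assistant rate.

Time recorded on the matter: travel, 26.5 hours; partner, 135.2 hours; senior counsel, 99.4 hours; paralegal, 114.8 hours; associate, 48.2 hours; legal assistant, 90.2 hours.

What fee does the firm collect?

$184,800.00

Partner: 135.2 × $625 = $84,500.00
Senior counsel: 99.4 × $570 = $56,658.00
Associate: 48.2 × $405 = $19,521.00
Paralegal: 114.8 × $120 = $13,776.00
Legal assistant: 90.2 × $100 = $9,020.00
Subtotal: $84,500.00 + $56,658.00 + $19,521.00 + $13,776.00 + $9,020.00 = $183,475.00
Travel: 26.5 × ($100 ÷ 2) = 26.5 × $50.00 = $1,325.00
Total: $183,475.00 + $1,325.00 = $184,800.00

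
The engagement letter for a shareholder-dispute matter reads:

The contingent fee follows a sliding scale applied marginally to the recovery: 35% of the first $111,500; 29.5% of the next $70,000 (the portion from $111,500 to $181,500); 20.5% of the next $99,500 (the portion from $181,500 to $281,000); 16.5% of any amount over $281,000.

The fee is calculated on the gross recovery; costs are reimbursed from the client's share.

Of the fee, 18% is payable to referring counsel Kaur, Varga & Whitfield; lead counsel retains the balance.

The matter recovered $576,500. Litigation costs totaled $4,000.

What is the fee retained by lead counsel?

Fee base is the gross recovery, $576,500; costs are reimbursed separately.
First $111,500 at 35% = $39,025.00
Next $70,000 at 29.5% = $20,650.00
Next $99,500 at 20.5% = $20,397.50
Remaining $295,500 at 16.5% = $48,757.50
Fee: $39,025.00 + $20,650.00 + $20,397.50 + $48,757.50 = $128,830.00
Referral share: 18% of $128,830.00 = $23,189.40; lead counsel retains $128,830.00 − $23,189.40 = $105,640.60.

$105,640.60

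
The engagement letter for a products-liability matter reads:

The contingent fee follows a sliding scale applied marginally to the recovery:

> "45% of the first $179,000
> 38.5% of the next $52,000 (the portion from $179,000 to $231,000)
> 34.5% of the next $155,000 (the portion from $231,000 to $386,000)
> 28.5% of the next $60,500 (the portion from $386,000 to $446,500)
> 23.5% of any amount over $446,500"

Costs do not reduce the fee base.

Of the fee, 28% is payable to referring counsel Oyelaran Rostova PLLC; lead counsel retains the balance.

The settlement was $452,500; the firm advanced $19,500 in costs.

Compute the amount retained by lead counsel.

Fee base is the gross recovery, $452,500; costs are reimbursed separately.
First $179,000 at 45% = $80,550.00
Next $52,000 at 38.5% = $20,020.00
Next $155,000 at 34.5% = $53,475.00
Next $60,500 at 28.5% = $17,242.50
Remaining $6,000 at 23.5% = $1,410.00
Fee: $80,550.00 + $20,020.00 + $53,475.00 + $17,242.50 + $1,410.00 = $172,697.50
Referral share: 28% of $172,697.50 = $48,355.30; lead counsel retains $172,697.50 − $48,355.30 = $124,342.20.

$124,342.20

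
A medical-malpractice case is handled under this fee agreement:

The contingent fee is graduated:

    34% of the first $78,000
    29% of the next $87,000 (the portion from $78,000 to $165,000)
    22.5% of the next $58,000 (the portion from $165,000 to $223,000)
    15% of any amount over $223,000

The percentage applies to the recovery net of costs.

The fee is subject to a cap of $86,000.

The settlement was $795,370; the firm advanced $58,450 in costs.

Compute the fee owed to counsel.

$86,000.00

Fee base (net of costs): $795,370 − $58,450 = $736,920
First $78,000 at 34% = $26,520.00
Next $87,000 at 29% = $25,230.00
Next $58,000 at 22.5% = $13,050.00
Remaining $513,920 at 15% = $77,088.00
Fee: $26,520.00 + $25,230.00 + $13,050.00 + $77,088.00 = $141,888.00
$141,888.00 exceeds the $86,000 cap, so the fee is capped at $86,000.00.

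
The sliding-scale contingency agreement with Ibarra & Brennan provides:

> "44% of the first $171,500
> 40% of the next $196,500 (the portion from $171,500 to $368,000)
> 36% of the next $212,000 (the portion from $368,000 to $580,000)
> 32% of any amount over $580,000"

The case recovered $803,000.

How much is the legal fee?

$301,740.00

First $171,500 at 44% = $75,460.00
Next $196,500 at 40% = $78,600.00
Next $212,000 at 36% = $76,320.00
Remaining $223,000 at 32% = $71,360.00
Fee: $75,460.00 + $78,600.00 + $76,320.00 + $71,360.00 = $301,740.00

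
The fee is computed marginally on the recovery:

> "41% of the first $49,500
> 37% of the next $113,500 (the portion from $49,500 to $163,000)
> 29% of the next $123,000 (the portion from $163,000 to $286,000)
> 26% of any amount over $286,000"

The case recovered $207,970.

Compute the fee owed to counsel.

First $49,500 at 41% = $20,295.00
Next $113,500 at 37% = $41,995.00
Remaining $44,970 at 29% = $13,041.30
Fee: $20,295.00 + $41,995.00 + $13,041.30 = $75,331.30

$75,331.30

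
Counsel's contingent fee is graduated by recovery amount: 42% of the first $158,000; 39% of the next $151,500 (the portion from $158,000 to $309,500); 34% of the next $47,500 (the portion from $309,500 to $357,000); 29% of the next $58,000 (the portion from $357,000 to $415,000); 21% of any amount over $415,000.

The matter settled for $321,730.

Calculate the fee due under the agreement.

First $158,000 at 42% = $66,360.00
Next $151,500 at 39% = $59,085.00
Remaining $12,230 at 34% = $4,158.20
Fee: $66,360.00 + $59,085.00 + $4,158.20 = $129,603.20

$129,603.20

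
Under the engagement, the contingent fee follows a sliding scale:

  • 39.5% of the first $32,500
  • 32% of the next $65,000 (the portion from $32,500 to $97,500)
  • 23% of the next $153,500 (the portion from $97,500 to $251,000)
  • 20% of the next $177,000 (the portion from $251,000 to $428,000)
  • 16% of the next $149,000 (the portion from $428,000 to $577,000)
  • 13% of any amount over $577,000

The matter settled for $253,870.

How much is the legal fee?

$69,516.50

First $32,500 at 39.5% = $12,837.50
Next $65,000 at 32% = $20,800.00
Next $153,500 at 23% = $35,305.00
Remaining $2,870 at 20% = $574.00
Fee: $12,837.50 + $20,800.00 + $35,305.00 + $574.00 = $69,516.50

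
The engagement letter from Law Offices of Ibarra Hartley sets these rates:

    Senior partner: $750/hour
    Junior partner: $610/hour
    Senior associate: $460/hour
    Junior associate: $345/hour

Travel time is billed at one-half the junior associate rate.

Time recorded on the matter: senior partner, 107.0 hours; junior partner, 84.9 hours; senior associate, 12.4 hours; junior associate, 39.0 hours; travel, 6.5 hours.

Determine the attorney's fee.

$152,319.25

Senior partner: 107.0 × $750 = $80,250.00
Junior partner: 84.9 × $610 = $51,789.00
Senior associate: 12.4 × $460 = $5,704.00
Junior associate: 39.0 × $345 = $13,455.00
Subtotal: $80,250.00 + $51,789.00 + $5,704.00 + $13,455.00 = $151,198.00
Travel: 6.5 × ($345 ÷ 2) = 6.5 × $172.50 = $1,121.25
Total: $151,198.00 + $1,121.25 = $152,319.25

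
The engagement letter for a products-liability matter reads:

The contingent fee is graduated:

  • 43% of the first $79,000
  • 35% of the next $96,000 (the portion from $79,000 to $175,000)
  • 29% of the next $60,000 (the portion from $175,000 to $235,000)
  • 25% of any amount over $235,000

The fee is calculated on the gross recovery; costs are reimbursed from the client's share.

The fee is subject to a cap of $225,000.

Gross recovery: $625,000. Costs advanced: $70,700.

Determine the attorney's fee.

$182,470.00

Fee base is the gross recovery, $625,000; costs are reimbursed separately.
First $79,000 at 43% = $33,970.00
Next $96,000 at 35% = $33,600.00
Next $60,000 at 29% = $17,400.00
Remaining $390,000 at 25% = $97,500.00
Fee: $33,970.00 + $33,600.00 + $17,400.00 + $97,500.00 = $182,470.00
$182,470.00 is under the $225,000 cap.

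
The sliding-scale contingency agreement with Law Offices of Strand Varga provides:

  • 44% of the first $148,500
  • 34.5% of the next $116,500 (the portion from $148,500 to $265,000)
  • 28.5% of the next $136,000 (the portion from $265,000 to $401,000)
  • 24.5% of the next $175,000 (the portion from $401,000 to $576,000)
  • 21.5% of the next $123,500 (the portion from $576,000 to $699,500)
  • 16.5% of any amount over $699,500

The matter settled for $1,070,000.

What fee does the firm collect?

$274,852.50

First $148,500 at 44% = $65,340.00
Next $116,500 at 34.5% = $40,192.50
Next $136,000 at 28.5% = $38,760.00
Next $175,000 at 24.5% = $42,875.00
Next $123,500 at 21.5% = $26,552.50
Remaining $370,500 at 16.5% = $61,132.50
Fee: $65,340.00 + $40,192.50 + $38,760.00 + $42,875.00 + $26,552.50 + $61,132.50 = $274,852.50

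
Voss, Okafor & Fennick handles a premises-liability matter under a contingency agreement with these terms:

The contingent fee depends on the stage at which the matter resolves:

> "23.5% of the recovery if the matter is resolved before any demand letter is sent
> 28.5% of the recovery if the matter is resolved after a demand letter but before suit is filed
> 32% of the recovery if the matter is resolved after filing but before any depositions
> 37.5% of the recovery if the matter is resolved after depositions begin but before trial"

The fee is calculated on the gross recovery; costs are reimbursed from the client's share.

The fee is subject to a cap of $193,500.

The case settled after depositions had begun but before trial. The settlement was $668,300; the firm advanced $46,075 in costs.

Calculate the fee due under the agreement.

$193,500.00

Fee base is the gross recovery, $668,300; costs are reimbursed separately.
The matter settled after depositions had begun but before trial, so the 37.5% rate applies.
$668,300 × 37.5% = $250,612.50
$250,612.50 exceeds the $193,500 cap, so the fee is capped at $193,500.00.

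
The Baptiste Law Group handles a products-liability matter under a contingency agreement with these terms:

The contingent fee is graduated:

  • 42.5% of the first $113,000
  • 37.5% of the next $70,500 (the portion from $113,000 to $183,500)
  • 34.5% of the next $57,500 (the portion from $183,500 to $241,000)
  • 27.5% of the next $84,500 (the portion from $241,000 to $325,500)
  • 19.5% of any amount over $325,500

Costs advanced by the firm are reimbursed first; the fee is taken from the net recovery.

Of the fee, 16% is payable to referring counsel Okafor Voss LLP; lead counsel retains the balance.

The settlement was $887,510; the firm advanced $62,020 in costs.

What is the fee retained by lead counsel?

$180,629.86

Fee base (net of costs): $887,510 − $62,020 = $825,490
First $113,000 at 42.5% = $48,025.00
Next $70,500 at 37.5% = $26,437.50
Next $57,500 at 34.5% = $19,837.50
Next $84,500 at 27.5% = $23,237.50
Remaining $499,990 at 19.5% = $97,498.05
Fee: $48,025.00 + $26,437.50 + $19,837.50 + $23,237.50 + $97,498.05 = $215,035.55
Referral share: 16% of $215,035.55 = $34,405.69; lead counsel retains $215,035.55 − $34,405.69 = $180,629.86.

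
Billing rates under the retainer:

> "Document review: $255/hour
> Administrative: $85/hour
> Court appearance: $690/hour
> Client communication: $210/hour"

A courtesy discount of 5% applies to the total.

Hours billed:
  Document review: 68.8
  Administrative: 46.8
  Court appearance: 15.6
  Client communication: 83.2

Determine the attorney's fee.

$47,270.10

Document review: 68.8 × $255 = $17,544.00
Administrative: 46.8 × $85 = $3,978.00
Court appearance: 15.6 × $690 = $10,764.00
Client communication: 83.2 × $210 = $17,472.00
Subtotal: $49,758.00
Less 5% discount: −$2,487.90
Total: $49,758.00 − $2,487.90 = $47,270.10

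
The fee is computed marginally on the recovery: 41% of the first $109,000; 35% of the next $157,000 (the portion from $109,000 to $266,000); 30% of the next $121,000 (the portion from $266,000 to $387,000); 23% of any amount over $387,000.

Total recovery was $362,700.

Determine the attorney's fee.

First $109,000 at 41% = $44,690.00
Next $157,000 at 35% = $54,950.00
Remaining $96,700 at 30% = $29,010.00
Fee: $44,690.00 + $54,950.00 + $29,010.00 = $128,650.00

$128,650.00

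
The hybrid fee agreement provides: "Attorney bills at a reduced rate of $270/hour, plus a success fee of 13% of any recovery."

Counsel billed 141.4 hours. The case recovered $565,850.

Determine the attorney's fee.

Hourly: 141.4 × $270 = $38,178.00
Success fee: 13% of $565,850 = $73,560.50
Total: $38,178.00 + $73,560.50 = $111,738.50

$111,738.50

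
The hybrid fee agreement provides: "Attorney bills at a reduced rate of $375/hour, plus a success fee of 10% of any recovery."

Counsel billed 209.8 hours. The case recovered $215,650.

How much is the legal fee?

$100,240.00

Hourly: 209.8 × $375 = $78,675.00
Success fee: 10% of $215,650 = $21,565.00
Total: $78,675.00 + $21,565.00 = $100,240.00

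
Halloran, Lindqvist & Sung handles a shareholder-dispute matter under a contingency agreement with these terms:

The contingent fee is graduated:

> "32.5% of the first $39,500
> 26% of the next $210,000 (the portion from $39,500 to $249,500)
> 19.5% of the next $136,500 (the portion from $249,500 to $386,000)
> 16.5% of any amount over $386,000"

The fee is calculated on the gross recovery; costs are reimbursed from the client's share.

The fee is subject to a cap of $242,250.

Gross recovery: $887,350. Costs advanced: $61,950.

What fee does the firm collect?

$176,777.75

Fee base is the gross recovery, $887,350; costs are reimbursed separately.
First $39,500 at 32.5% = $12,837.50
Next $210,000 at 26% = $54,600.00
Next $136,500 at 19.5% = $26,617.50
Remaining $501,350 at 16.5% = $82,722.75
Fee: $12,837.50 + $54,600.00 + $26,617.50 + $82,722.75 = $176,777.75
$176,777.75 is under the $242,250 cap.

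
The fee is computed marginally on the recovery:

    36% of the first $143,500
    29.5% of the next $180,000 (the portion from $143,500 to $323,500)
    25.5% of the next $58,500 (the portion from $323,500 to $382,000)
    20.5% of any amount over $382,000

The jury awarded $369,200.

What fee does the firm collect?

$116,413.50

First $143,500 at 36% = $51,660.00
Next $180,000 at 29.5% = $53,100.00
Remaining $45,700 at 25.5% = $11,653.50
Fee: $51,660.00 + $53,100.00 + $11,653.50 = $116,413.50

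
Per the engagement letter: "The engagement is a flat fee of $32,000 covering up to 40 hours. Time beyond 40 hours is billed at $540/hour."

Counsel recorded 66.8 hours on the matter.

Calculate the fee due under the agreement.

$46,472.00

Flat fee: $32,000.00
Excess hours: 66.8 − 40 = 26.8
Overrun: 26.8 × $540 = $14,472.00
Total: $32,000.00 + $14,472.00 = $46,472.00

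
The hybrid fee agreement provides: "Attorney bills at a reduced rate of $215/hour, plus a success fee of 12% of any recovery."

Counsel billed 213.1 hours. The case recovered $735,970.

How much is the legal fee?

Hourly: 213.1 × $215 = $45,816.50
Success fee: 12% of $735,970 = $88,316.40
Total: $45,816.50 + $88,316.40 = $134,132.90

$134,132.90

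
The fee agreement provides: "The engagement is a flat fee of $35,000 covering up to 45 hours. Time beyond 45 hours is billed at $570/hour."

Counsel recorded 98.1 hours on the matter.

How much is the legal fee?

Flat fee: $35,000.00
Excess hours: 98.1 − 45 = 53.1
Overrun: 53.1 × $570 = $30,267.00
Total: $35,000.00 + $30,267.00 = $65,267.00

$65,267.00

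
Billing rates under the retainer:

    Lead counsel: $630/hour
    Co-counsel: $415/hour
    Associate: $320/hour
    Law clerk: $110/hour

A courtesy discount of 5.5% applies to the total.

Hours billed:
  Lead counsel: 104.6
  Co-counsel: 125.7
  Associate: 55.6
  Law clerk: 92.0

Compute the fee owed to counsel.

Lead counsel: 104.6 × $630 = $65,898.00
Co-counsel: 125.7 × $415 = $52,165.50
Associate: 55.6 × $320 = $17,792.00
Law clerk: 92.0 × $110 = $10,120.00
Subtotal: $145,975.50
Less 5.5% discount: −$8,028.65
Total: $145,975.50 − $8,028.65 = $137,946.85

$137,946.85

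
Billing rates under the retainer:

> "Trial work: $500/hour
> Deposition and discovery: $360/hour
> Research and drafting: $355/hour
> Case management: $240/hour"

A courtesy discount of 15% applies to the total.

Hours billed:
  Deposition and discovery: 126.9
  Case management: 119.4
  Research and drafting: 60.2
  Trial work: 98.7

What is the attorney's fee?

Trial work: 98.7 × $500 = $49,350.00
Deposition and discovery: 126.9 × $360 = $45,684.00
Research and drafting: 60.2 × $355 = $21,371.00
Case management: 119.4 × $240 = $28,656.00
Subtotal: $145,061.00
Less 15% discount: −$21,759.15
Total: $145,061.00 − $21,759.15 = $123,301.85

$123,301.85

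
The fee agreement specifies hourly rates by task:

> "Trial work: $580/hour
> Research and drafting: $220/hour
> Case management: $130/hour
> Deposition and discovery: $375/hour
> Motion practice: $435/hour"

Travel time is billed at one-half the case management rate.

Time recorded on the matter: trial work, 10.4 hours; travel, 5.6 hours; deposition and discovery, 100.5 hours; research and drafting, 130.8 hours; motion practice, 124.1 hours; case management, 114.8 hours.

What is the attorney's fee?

$141,767.00

Trial work: 10.4 × $580 = $6,032.00
Research and drafting: 130.8 × $220 = $28,776.00
Case management: 114.8 × $130 = $14,924.00
Deposition and discovery: 100.5 × $375 = $37,687.50
Motion practice: 124.1 × $435 = $53,983.50
Subtotal: $6,032.00 + $28,776.00 + $14,924.00 + $37,687.50 + $53,983.50 = $141,403.00
Travel: 5.6 × ($130 ÷ 2) = 5.6 × $65.00 = $364.00
Total: $141,403.00 + $364.00 = $141,767.00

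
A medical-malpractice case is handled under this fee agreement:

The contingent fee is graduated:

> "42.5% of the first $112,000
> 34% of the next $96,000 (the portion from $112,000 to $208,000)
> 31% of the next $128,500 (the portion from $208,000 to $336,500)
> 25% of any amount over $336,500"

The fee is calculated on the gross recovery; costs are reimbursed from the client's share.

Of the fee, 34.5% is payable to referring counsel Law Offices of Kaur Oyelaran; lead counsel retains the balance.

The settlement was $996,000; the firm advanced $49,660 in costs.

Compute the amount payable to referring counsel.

Fee base is the gross recovery, $996,000; costs are reimbursed separately.
First $112,000 at 42.5% = $47,600.00
Next $96,000 at 34% = $32,640.00
Next $128,500 at 31% = $39,835.00
Remaining $659,500 at 25% = $164,875.00
Fee: $47,600.00 + $32,640.00 + $39,835.00 + $164,875.00 = $284,950.00
Referral share: 34.5% of $284,950.00 = $98,307.75; lead counsel retains $284,950.00 − $98,307.75 = $186,642.25.

$98,307.75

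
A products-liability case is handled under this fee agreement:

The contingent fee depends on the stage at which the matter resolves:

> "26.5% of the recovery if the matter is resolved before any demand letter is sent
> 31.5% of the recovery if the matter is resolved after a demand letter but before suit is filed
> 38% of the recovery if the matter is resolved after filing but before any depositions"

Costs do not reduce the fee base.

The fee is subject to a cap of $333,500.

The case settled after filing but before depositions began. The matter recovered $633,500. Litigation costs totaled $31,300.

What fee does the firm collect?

$240,730.00

Fee base is the gross recovery, $633,500; costs are reimbursed separately.
The matter settled after filing but before depositions began, so the 38% rate applies.
$633,500 × 38% = $240,730.00
$240,730.00 is under the $333,500 cap.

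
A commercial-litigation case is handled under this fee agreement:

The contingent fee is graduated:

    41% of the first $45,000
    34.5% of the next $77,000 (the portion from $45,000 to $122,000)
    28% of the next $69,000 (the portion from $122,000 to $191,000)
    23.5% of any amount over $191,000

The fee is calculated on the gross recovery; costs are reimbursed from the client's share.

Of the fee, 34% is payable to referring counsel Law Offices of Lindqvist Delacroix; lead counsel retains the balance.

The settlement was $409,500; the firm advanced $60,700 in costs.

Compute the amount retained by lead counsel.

Fee base is the gross recovery, $409,500; costs are reimbursed separately.
First $45,000 at 41% = $18,450.00
Next $77,000 at 34.5% = $26,565.00
Next $69,000 at 28% = $19,320.00
Remaining $218,500 at 23.5% = $51,347.50
Fee: $18,450.00 + $26,565.00 + $19,320.00 + $51,347.50 = $115,682.50
Referral share: 34% of $115,682.50 = $39,332.05; lead counsel retains $115,682.50 − $39,332.05 = $76,350.45.

$76,350.45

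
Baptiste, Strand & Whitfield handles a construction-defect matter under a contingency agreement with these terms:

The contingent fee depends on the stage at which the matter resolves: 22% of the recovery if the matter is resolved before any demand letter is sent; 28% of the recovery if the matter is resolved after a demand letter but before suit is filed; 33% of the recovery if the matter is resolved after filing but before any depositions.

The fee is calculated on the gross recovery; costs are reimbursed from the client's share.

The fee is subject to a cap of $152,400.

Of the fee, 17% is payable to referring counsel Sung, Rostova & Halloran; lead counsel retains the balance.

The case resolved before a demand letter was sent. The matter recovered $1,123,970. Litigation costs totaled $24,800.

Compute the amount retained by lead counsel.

Fee base is the gross recovery, $1,123,970; costs are reimbursed separately.
The matter resolved before a demand letter was sent, so the 22% rate applies.
$1,123,970 × 22% = $247,273.40
$247,273.40 exceeds the $152,400 cap, so the fee is capped at $152,400.00.
Referral share: 17% of $152,400.00 = $25,908.00; lead counsel retains $152,400.00 − $25,908.00 = $126,492.00.

$126,492.00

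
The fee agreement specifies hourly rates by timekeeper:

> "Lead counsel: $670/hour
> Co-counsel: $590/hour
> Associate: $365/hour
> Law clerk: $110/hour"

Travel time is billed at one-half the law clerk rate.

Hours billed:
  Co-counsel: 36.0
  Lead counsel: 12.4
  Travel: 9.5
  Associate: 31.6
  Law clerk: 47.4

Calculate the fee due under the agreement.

Lead counsel: 12.4 × $670 = $8,308.00
Co-counsel: 36.0 × $590 = $21,240.00
Associate: 31.6 × $365 = $11,534.00
Law clerk: 47.4 × $110 = $5,214.00
Subtotal: $8,308.00 + $21,240.00 + $11,534.00 + $5,214.00 = $46,296.00
Travel: 9.5 × ($110 ÷ 2) = 9.5 × $55.00 = $522.50
Total: $46,296.00 + $522.50 = $46,818.50

$46,818.50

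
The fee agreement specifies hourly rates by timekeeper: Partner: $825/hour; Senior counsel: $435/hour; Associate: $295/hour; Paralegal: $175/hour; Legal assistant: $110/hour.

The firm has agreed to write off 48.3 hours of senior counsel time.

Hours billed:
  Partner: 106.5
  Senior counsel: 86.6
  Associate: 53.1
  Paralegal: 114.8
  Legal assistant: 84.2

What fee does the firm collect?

$149,539.50

Partner: 106.5 × $825 = $87,862.50
Senior counsel: 86.6 × $435 = $37,671.00
Associate: 53.1 × $295 = $15,664.50
Paralegal: 114.8 × $175 = $20,090.00
Legal assistant: 84.2 × $110 = $9,262.00
Subtotal: $170,550.00
Write-off: 48.3 × $435 = $21,010.50
Total: $170,550.00 − $21,010.50 = $149,539.50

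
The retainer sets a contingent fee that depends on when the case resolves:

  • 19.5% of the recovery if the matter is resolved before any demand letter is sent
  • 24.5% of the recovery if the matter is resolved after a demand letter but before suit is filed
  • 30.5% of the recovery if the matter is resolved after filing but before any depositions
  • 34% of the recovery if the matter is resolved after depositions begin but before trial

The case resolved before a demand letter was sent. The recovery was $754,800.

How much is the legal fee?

The matter resolved before a demand letter was sent, so the 19.5% rate applies.
$754,800 × 19.5% = $147,186.00

$147,186.00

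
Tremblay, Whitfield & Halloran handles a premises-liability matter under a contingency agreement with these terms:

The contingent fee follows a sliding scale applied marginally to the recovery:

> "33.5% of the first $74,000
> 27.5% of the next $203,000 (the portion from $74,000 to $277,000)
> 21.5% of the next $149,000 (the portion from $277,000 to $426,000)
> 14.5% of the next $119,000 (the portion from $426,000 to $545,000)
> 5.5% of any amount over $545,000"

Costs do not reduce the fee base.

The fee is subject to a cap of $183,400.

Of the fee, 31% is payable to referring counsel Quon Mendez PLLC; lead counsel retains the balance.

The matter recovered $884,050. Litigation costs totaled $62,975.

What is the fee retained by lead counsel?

$102,501.40

Fee base is the gross recovery, $884,050; costs are reimbursed separately.
First $74,000 at 33.5% = $24,790.00
Next $203,000 at 27.5% = $55,825.00
Next $149,000 at 21.5% = $32,035.00
Next $119,000 at 14.5% = $17,255.00
Remaining $339,050 at 5.5% = $18,647.75
Fee: $24,790.00 + $55,825.00 + $32,035.00 + $17,255.00 + $18,647.75 = $148,552.75
$148,552.75 is under the $183,400 cap.
Referral share: 31% of $148,552.75 = $46,051.35; lead counsel retains $148,552.75 − $46,051.35 = $102,501.40.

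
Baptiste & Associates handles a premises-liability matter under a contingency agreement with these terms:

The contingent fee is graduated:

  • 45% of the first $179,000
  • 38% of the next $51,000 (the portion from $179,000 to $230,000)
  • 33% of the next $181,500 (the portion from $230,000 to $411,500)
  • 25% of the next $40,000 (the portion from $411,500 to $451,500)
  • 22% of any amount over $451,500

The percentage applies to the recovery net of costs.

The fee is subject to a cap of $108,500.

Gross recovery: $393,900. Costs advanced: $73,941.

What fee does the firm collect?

Fee base (net of costs): $393,900 − $73,941 = $319,959
First $179,000 at 45% = $80,550.00
Next $51,000 at 38% = $19,380.00
Remaining $89,959 at 33% = $29,686.47
Fee: $80,550.00 + $19,380.00 + $29,686.47 = $129,616.47
$129,616.47 exceeds the $108,500 cap, so the fee is capped at $108,500.00.

$108,500.00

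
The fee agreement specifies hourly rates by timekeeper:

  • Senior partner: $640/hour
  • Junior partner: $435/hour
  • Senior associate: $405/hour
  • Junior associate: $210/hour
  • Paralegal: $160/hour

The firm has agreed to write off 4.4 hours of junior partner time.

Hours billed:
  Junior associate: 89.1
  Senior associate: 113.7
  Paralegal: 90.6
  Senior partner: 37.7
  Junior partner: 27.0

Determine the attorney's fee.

Senior partner: 37.7 × $640 = $24,128.00
Junior partner: 27.0 × $435 = $11,745.00
Senior associate: 113.7 × $405 = $46,048.50
Junior associate: 89.1 × $210 = $18,711.00
Paralegal: 90.6 × $160 = $14,496.00
Subtotal: $115,128.50
Write-off: 4.4 × $435 = $1,914.00
Total: $115,128.50 − $1,914.00 = $113,214.50

$113,214.50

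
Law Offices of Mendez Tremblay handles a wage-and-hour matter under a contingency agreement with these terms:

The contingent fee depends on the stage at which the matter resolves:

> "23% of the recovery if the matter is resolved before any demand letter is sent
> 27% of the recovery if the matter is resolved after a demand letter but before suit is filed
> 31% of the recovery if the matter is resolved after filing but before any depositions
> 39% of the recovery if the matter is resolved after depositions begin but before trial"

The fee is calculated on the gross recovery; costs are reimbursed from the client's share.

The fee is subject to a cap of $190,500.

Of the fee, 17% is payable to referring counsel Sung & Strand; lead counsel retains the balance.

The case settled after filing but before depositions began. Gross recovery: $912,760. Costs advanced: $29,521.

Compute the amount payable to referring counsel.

$32,385.00

Fee base is the gross recovery, $912,760; costs are reimbursed separately.
The matter settled after filing but before depositions began, so the 31% rate applies.
$912,760 × 31% = $282,955.60
$282,955.60 exceeds the $190,500 cap, so the fee is capped at $190,500.00.
Referral share: 17% of $190,500.00 = $32,385.00; lead counsel retains $190,500.00 − $32,385.00 = $158,115.00.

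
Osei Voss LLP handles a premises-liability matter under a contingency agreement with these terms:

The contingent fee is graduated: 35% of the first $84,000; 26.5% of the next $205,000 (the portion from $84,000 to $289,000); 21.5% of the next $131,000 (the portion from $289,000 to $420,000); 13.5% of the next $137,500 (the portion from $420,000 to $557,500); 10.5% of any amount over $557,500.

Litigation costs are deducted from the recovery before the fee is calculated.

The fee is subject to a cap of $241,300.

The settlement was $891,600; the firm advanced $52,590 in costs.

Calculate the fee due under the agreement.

Fee base (net of costs): $891,600 − $52,590 = $839,010
First $84,000 at 35% = $29,400.00
Next $205,000 at 26.5% = $54,325.00
Next $131,000 at 21.5% = $28,165.00
Next $137,500 at 13.5% = $18,562.50
Remaining $281,510 at 10.5% = $29,558.55
Fee: $29,400.00 + $54,325.00 + $28,165.00 + $18,562.50 + $29,558.55 = $160,011.05
$160,011.05 is under the $241,300 cap.

$160,011.05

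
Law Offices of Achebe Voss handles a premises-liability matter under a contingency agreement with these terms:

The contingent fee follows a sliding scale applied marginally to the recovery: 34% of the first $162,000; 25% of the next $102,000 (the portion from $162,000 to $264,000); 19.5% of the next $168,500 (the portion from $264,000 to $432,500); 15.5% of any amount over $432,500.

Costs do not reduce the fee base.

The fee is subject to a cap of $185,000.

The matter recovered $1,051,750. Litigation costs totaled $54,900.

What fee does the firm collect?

$185,000.00

Fee base is the gross recovery, $1,051,750; costs are reimbursed separately.
First $162,000 at 34% = $55,080.00
Next $102,000 at 25% = $25,500.00
Next $168,500 at 19.5% = $32,857.50
Remaining $619,250 at 15.5% = $95,983.75
Fee: $55,080.00 + $25,500.00 + $32,857.50 + $95,983.75 = $209,421.25
$209,421.25 exceeds the $185,000 cap, so the fee is capped at $185,000.00.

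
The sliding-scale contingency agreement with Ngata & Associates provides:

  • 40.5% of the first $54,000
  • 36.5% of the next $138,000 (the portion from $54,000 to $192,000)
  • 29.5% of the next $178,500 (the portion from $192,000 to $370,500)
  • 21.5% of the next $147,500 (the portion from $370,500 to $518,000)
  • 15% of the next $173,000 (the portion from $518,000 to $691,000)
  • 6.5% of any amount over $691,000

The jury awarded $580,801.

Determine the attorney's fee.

$166,030.15

First $54,000 at 40.5% = $21,870.00
Next $138,000 at 36.5% = $50,370.00
Next $178,500 at 29.5% = $52,657.50
Next $147,500 at 21.5% = $31,712.50
Remaining $62,801 at 15% = $9,420.15
Fee: $21,870.00 + $50,370.00 + $52,657.50 + $31,712.50 + $9,420.15 = $166,030.15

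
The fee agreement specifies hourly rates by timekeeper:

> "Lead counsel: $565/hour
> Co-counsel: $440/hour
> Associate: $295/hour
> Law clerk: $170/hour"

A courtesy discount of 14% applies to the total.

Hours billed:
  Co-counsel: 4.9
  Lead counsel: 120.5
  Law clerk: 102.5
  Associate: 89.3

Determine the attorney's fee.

Lead counsel: 120.5 × $565 = $68,082.50
Co-counsel: 4.9 × $440 = $2,156.00
Associate: 89.3 × $295 = $26,343.50
Law clerk: 102.5 × $170 = $17,425.00
Subtotal: $114,007.00
Less 14% discount: −$15,960.98
Total: $114,007.00 − $15,960.98 = $98,046.02

$98,046.02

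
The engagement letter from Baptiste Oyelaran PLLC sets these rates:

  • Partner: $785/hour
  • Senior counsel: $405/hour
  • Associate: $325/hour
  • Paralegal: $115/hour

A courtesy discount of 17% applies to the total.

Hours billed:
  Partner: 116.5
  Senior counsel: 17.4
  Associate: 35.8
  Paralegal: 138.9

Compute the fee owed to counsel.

$104,669.64

Partner: 116.5 × $785 = $91,452.50
Senior counsel: 17.4 × $405 = $7,047.00
Associate: 35.8 × $325 = $11,635.00
Paralegal: 138.9 × $115 = $15,973.50
Subtotal: $126,108.00
Less 17% discount: −$21,438.36
Total: $126,108.00 − $21,438.36 = $104,669.64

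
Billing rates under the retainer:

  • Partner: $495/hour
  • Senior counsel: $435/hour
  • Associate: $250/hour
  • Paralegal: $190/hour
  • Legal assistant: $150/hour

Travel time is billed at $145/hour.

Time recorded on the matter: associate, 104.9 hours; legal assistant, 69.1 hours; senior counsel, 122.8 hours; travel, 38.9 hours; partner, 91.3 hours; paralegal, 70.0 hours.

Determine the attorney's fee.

$154,142.00

Partner: 91.3 × $495 = $45,193.50
Senior counsel: 122.8 × $435 = $53,418.00
Associate: 104.9 × $250 = $26,225.00
Paralegal: 70.0 × $190 = $13,300.00
Legal assistant: 69.1 × $150 = $10,365.00
Subtotal: $45,193.50 + $53,418.00 + $26,225.00 + $13,300.00 + $10,365.00 = $148,501.50
Travel: 38.9 × $145 = $5,640.50
Total: $148,501.50 + $5,640.50 = $154,142.00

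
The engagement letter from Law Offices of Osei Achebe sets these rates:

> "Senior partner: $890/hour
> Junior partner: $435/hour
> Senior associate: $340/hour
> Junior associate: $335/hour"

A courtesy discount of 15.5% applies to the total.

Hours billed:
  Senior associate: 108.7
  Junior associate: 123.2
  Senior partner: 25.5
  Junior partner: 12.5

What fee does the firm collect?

$89,876.31

Senior partner: 25.5 × $890 = $22,695.00
Junior partner: 12.5 × $435 = $5,437.50
Senior associate: 108.7 × $340 = $36,958.00
Junior associate: 123.2 × $335 = $41,272.00
Subtotal: $106,362.50
Less 15.5% discount: −$16,486.19
Total: $106,362.50 − $16,486.19 = $89,876.31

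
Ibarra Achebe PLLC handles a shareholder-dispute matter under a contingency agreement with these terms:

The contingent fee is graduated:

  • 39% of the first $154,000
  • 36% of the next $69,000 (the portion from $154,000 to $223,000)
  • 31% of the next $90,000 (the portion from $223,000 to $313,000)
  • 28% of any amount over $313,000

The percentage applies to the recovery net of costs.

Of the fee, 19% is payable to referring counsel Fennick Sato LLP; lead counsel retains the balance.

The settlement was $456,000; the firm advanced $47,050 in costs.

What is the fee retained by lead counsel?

$113,129.46

Fee base (net of costs): $456,000 − $47,050 = $408,950
First $154,000 at 39% = $60,060.00
Next $69,000 at 36% = $24,840.00
Next $90,000 at 31% = $27,900.00
Remaining $95,950 at 28% = $26,866.00
Fee: $60,060.00 + $24,840.00 + $27,900.00 + $26,866.00 = $139,666.00
Referral share: 19% of $139,666.00 = $26,536.54; lead counsel retains $139,666.00 − $26,536.54 = $113,129.46.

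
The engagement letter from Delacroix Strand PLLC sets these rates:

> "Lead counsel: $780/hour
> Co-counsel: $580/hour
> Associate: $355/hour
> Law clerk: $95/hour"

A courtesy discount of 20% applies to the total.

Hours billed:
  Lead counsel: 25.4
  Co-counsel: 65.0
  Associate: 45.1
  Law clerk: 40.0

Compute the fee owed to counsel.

Lead counsel: 25.4 × $780 = $19,812.00
Co-counsel: 65.0 × $580 = $37,700.00
Associate: 45.1 × $355 = $16,010.50
Law clerk: 40.0 × $95 = $3,800.00
Subtotal: $77,322.50
Less 20% discount: −$15,464.50
Total: $77,322.50 − $15,464.50 = $61,858.00

$61,858.00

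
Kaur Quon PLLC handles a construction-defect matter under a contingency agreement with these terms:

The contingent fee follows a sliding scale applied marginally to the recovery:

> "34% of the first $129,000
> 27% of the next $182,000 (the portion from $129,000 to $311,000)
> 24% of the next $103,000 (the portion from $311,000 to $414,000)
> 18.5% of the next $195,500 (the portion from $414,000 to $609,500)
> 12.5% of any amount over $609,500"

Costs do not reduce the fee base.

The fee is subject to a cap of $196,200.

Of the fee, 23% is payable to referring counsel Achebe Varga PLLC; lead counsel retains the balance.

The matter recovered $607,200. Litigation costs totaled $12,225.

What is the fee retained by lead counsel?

Fee base is the gross recovery, $607,200; costs are reimbursed separately.
First $129,000 at 34% = $43,860.00
Next $182,000 at 27% = $49,140.00
Next $103,000 at 24% = $24,720.00
Remaining $193,200 at 18.5% = $35,742.00
Fee: $43,860.00 + $49,140.00 + $24,720.00 + $35,742.00 = $153,462.00
$153,462.00 is under the $196,200 cap.
Referral share: 23% of $153,462.00 = $35,296.26; lead counsel retains $153,462.00 − $35,296.26 = $118,165.74.

$118,165.74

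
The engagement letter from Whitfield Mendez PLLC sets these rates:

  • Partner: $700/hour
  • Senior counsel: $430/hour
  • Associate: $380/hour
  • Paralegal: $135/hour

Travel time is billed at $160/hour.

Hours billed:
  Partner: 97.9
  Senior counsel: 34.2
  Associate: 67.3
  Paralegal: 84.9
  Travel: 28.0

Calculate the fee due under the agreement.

$124,751.50

Partner: 97.9 × $700 = $68,530.00
Senior counsel: 34.2 × $430 = $14,706.00
Associate: 67.3 × $380 = $25,574.00
Paralegal: 84.9 × $135 = $11,461.50
Subtotal: $68,530.00 + $14,706.00 + $25,574.00 + $11,461.50 = $120,271.50
Travel: 28.0 × $160 = $4,480.00
Total: $120,271.50 + $4,480.00 = $124,751.50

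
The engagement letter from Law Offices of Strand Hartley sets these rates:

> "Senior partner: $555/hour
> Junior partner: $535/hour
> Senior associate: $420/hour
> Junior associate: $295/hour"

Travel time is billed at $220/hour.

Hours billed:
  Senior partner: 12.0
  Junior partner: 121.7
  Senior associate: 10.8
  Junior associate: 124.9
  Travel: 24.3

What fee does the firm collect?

Senior partner: 12.0 × $555 = $6,660.00
Junior partner: 121.7 × $535 = $65,109.50
Senior associate: 10.8 × $420 = $4,536.00
Junior associate: 124.9 × $295 = $36,845.50
Subtotal: $6,660.00 + $65,109.50 + $4,536.00 + $36,845.50 = $113,151.00
Travel: 24.3 × $220 = $5,346.00
Total: $113,151.00 + $5,346.00 = $118,497.00

$118,497.00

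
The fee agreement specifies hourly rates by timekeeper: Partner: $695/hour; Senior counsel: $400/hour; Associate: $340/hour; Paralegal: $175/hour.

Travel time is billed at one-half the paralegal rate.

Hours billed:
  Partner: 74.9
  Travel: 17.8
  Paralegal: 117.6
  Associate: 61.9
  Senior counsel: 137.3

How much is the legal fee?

$150,159.00

Partner: 74.9 × $695 = $52,055.50
Senior counsel: 137.3 × $400 = $54,920.00
Associate: 61.9 × $340 = $21,046.00
Paralegal: 117.6 × $175 = $20,580.00
Subtotal: $52,055.50 + $54,920.00 + $21,046.00 + $20,580.00 = $148,601.50
Travel: 17.8 × ($175 ÷ 2) = 17.8 × $87.50 = $1,557.50
Total: $148,601.50 + $1,557.50 = $150,159.00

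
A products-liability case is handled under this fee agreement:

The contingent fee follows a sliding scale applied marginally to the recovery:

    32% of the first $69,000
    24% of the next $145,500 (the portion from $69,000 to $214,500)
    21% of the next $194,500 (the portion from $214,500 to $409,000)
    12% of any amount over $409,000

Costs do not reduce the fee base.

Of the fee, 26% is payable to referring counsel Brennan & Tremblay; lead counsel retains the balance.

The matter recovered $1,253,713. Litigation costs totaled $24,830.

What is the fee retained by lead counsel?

$147,415.81

Fee base is the gross recovery, $1,253,713; costs are reimbursed separately.
First $69,000 at 32% = $22,080.00
Next $145,500 at 24% = $34,920.00
Next $194,500 at 21% = $40,845.00
Remaining $844,713 at 12% = $101,365.56
Fee: $22,080.00 + $34,920.00 + $40,845.00 + $101,365.56 = $199,210.56
Referral share: 26% of $199,210.56 = $51,794.75; lead counsel retains $199,210.56 − $51,794.75 = $147,415.81.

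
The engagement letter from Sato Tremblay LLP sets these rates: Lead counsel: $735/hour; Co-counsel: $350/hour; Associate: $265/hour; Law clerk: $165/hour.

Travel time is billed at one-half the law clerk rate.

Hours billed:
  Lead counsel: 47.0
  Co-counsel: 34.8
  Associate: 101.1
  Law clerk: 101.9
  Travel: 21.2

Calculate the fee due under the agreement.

$92,079.00

Lead counsel: 47.0 × $735 = $34,545.00
Co-counsel: 34.8 × $350 = $12,180.00
Associate: 101.1 × $265 = $26,791.50
Law clerk: 101.9 × $165 = $16,813.50
Subtotal: $34,545.00 + $12,180.00 + $26,791.50 + $16,813.50 = $90,330.00
Travel: 21.2 × ($165 ÷ 2) = 21.2 × $82.50 = $1,749.00
Total: $90,330.00 + $1,749.00 = $92,079.00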